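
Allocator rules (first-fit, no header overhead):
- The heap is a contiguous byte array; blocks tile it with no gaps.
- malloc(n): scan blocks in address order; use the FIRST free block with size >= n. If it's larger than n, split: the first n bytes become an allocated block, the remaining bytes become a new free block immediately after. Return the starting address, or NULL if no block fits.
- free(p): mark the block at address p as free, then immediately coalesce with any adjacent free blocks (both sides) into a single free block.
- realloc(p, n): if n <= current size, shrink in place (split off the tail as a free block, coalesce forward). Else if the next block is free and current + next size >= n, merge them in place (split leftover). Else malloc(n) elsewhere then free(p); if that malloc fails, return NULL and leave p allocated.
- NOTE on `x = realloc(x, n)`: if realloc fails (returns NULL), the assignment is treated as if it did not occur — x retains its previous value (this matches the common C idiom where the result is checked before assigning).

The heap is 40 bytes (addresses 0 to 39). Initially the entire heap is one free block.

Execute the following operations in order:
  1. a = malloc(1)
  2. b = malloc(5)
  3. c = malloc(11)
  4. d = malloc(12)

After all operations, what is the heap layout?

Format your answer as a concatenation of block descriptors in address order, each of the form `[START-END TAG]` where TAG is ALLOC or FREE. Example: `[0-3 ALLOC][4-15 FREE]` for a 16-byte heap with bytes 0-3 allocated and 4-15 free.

Answer: [0-0 ALLOC][1-5 ALLOC][6-16 ALLOC][17-28 ALLOC][29-39 FREE]

Derivation:
Op 1: a = malloc(1) -> a = 0; heap: [0-0 ALLOC][1-39 FREE]
Op 2: b = malloc(5) -> b = 1; heap: [0-0 ALLOC][1-5 ALLOC][6-39 FREE]
Op 3: c = malloc(11) -> c = 6; heap: [0-0 ALLOC][1-5 ALLOC][6-16 ALLOC][17-39 FREE]
Op 4: d = malloc(12) -> d = 17; heap: [0-0 ALLOC][1-5 ALLOC][6-16 ALLOC][17-28 ALLOC][29-39 FREE]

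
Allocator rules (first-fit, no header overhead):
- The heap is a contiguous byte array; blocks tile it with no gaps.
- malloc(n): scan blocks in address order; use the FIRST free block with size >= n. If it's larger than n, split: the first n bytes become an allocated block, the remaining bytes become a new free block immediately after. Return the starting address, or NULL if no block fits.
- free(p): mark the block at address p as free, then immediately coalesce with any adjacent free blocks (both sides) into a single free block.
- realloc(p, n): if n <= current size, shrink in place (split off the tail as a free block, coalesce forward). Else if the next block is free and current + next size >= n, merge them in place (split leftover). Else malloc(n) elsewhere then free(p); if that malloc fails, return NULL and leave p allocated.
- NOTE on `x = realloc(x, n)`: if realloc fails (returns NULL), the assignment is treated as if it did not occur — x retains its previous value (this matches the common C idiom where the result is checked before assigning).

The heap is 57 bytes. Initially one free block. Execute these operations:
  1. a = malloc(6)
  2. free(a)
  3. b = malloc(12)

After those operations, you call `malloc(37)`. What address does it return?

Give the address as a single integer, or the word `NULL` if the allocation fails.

Op 1: a = malloc(6) -> a = 0; heap: [0-5 ALLOC][6-56 FREE]
Op 2: free(a) -> (freed a); heap: [0-56 FREE]
Op 3: b = malloc(12) -> b = 0; heap: [0-11 ALLOC][12-56 FREE]
malloc(37): first-fit scan over [0-11 ALLOC][12-56 FREE] -> 12

Answer: 12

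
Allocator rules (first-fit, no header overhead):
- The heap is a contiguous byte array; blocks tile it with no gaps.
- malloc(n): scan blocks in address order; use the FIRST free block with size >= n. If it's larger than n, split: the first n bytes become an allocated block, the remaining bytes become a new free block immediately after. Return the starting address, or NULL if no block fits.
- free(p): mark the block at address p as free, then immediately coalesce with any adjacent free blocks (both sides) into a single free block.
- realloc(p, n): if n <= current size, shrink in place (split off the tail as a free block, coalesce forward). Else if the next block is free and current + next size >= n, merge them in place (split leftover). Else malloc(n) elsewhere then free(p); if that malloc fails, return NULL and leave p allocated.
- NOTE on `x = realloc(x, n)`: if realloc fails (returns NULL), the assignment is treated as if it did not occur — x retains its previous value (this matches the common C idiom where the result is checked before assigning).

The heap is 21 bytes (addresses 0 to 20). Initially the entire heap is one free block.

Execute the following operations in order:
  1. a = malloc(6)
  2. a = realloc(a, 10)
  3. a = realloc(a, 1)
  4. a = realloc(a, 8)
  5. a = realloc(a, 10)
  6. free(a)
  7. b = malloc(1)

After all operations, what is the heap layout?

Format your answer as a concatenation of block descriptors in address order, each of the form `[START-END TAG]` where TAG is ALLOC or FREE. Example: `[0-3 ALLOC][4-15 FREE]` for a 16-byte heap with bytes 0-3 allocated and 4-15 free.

Op 1: a = malloc(6) -> a = 0; heap: [0-5 ALLOC][6-20 FREE]
Op 2: a = realloc(a, 10) -> a = 0; heap: [0-9 ALLOC][10-20 FREE]
Op 3: a = realloc(a, 1) -> a = 0; heap: [0-0 ALLOC][1-20 FREE]
Op 4: a = realloc(a, 8) -> a = 0; heap: [0-7 ALLOC][8-20 FREE]
Op 5: a = realloc(a, 10) -> a = 0; heap: [0-9 ALLOC][10-20 FREE]
Op 6: free(a) -> (freed a); heap: [0-20 FREE]
Op 7: b = malloc(1) -> b = 0; heap: [0-0 ALLOC][1-20 FREE]

Answer: [0-0 ALLOC][1-20 FREE]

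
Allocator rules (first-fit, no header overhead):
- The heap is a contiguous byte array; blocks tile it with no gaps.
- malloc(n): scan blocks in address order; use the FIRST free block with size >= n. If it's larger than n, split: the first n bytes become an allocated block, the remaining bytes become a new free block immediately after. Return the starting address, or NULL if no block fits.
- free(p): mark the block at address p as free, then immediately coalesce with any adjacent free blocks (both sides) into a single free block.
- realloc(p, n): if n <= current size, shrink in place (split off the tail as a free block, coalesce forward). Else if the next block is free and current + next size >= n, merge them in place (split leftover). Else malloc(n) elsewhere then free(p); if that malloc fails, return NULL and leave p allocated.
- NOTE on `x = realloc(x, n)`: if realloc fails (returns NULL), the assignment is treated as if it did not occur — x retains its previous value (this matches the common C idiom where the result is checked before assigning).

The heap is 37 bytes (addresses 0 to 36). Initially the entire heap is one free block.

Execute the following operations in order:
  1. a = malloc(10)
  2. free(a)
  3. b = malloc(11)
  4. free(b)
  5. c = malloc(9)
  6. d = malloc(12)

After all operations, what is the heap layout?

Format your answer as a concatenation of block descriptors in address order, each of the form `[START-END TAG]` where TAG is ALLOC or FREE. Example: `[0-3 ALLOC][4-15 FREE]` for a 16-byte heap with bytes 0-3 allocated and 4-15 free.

Op 1: a = malloc(10) -> a = 0; heap: [0-9 ALLOC][10-36 FREE]
Op 2: free(a) -> (freed a); heap: [0-36 FREE]
Op 3: b = malloc(11) -> b = 0; heap: [0-10 ALLOC][11-36 FREE]
Op 4: free(b) -> (freed b); heap: [0-36 FREE]
Op 5: c = malloc(9) -> c = 0; heap: [0-8 ALLOC][9-36 FREE]
Op 6: d = malloc(12) -> d = 9; heap: [0-8 ALLOC][9-20 ALLOC][21-36 FREE]

Answer: [0-8 ALLOC][9-20 ALLOC][21-36 FREE]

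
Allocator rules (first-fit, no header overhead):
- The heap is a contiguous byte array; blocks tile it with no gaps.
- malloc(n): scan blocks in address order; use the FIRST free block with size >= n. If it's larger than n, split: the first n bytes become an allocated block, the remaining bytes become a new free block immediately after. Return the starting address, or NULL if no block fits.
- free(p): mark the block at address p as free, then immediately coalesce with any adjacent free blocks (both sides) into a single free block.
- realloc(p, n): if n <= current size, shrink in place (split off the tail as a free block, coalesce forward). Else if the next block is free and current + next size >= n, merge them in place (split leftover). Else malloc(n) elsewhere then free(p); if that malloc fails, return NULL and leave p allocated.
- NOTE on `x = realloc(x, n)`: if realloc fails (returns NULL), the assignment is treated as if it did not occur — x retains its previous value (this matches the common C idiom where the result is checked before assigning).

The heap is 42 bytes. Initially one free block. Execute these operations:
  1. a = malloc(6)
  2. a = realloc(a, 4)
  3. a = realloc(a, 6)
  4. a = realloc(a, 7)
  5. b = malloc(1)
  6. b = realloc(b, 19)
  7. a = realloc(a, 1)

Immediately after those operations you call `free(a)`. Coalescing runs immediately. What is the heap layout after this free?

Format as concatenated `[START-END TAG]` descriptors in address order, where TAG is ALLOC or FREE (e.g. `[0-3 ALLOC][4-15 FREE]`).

Answer: [0-6 FREE][7-25 ALLOC][26-41 FREE]

Derivation:
Op 1: a = malloc(6) -> a = 0; heap: [0-5 ALLOC][6-41 FREE]
Op 2: a = realloc(a, 4) -> a = 0; heap: [0-3 ALLOC][4-41 FREE]
Op 3: a = realloc(a, 6) -> a = 0; heap: [0-5 ALLOC][6-41 FREE]
Op 4: a = realloc(a, 7) -> a = 0; heap: [0-6 ALLOC][7-41 FREE]
Op 5: b = malloc(1) -> b = 7; heap: [0-6 ALLOC][7-7 ALLOC][8-41 FREE]
Op 6: b = realloc(b, 19) -> b = 7; heap: [0-6 ALLOC][7-25 ALLOC][26-41 FREE]
Op 7: a = realloc(a, 1) -> a = 0; heap: [0-0 ALLOC][1-6 FREE][7-25 ALLOC][26-41 FREE]
free(a): a = 0 -> block [0-0 ALLOC]; mark free, coalesce with adjacent free neighbors -> [0-6 FREE][7-25 ALLOC][26-41 FREE]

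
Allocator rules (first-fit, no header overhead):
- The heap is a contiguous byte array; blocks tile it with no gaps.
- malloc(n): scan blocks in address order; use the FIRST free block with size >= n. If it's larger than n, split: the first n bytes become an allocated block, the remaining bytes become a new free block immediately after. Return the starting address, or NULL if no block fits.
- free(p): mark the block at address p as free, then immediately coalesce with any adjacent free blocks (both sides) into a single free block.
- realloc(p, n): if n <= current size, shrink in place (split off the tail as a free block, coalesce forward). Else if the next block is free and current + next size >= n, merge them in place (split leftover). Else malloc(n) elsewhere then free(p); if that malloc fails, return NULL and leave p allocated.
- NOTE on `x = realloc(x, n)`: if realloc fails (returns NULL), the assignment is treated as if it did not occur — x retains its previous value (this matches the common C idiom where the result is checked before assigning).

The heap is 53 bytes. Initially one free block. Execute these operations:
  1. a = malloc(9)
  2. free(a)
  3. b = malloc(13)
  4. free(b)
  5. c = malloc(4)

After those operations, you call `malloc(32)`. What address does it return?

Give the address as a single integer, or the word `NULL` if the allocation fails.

Op 1: a = malloc(9) -> a = 0; heap: [0-8 ALLOC][9-52 FREE]
Op 2: free(a) -> (freed a); heap: [0-52 FREE]
Op 3: b = malloc(13) -> b = 0; heap: [0-12 ALLOC][13-52 FREE]
Op 4: free(b) -> (freed b); heap: [0-52 FREE]
Op 5: c = malloc(4) -> c = 0; heap: [0-3 ALLOC][4-52 FREE]
malloc(32): first-fit scan over [0-3 ALLOC][4-52 FREE] -> 4

Answer: 4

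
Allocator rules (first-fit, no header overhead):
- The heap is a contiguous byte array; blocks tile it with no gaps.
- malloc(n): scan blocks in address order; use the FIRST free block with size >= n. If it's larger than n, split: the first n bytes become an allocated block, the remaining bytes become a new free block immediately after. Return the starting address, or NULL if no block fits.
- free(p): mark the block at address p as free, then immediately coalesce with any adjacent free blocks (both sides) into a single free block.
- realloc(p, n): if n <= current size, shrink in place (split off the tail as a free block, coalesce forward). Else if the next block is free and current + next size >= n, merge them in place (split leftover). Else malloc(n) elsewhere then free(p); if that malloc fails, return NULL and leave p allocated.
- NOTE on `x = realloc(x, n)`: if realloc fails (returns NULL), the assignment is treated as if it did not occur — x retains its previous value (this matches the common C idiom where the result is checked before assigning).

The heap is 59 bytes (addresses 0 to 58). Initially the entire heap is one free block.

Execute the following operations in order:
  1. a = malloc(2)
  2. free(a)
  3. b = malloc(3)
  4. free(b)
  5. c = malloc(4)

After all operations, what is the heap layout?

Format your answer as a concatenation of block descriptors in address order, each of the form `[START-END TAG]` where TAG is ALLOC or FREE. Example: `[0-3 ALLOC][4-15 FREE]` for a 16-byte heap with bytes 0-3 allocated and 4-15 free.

Op 1: a = malloc(2) -> a = 0; heap: [0-1 ALLOC][2-58 FREE]
Op 2: free(a) -> (freed a); heap: [0-58 FREE]
Op 3: b = malloc(3) -> b = 0; heap: [0-2 ALLOC][3-58 FREE]
Op 4: free(b) -> (freed b); heap: [0-58 FREE]
Op 5: c = malloc(4) -> c = 0; heap: [0-3 ALLOC][4-58 FREE]

Answer: [0-3 ALLOC][4-58 FREE]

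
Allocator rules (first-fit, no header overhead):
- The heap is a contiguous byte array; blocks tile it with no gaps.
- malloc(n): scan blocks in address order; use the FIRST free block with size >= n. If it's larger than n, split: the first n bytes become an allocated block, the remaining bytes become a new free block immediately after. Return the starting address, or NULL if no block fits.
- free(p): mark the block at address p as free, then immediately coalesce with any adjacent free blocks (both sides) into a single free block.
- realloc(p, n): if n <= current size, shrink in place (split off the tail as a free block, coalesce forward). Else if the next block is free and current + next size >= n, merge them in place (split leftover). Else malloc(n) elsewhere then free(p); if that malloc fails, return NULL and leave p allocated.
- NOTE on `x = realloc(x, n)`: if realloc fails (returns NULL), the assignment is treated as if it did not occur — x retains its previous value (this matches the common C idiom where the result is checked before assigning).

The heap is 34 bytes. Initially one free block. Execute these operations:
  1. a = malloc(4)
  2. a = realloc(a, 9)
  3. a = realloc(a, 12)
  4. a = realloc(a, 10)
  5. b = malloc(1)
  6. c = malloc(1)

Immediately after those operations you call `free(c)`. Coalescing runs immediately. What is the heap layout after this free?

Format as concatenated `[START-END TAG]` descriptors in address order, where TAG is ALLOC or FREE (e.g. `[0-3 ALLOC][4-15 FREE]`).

Answer: [0-9 ALLOC][10-10 ALLOC][11-33 FREE]

Derivation:
Op 1: a = malloc(4) -> a = 0; heap: [0-3 ALLOC][4-33 FREE]
Op 2: a = realloc(a, 9) -> a = 0; heap: [0-8 ALLOC][9-33 FREE]
Op 3: a = realloc(a, 12) -> a = 0; heap: [0-11 ALLOC][12-33 FREE]
Op 4: a = realloc(a, 10) -> a = 0; heap: [0-9 ALLOC][10-33 FREE]
Op 5: b = malloc(1) -> b = 10; heap: [0-9 ALLOC][10-10 ALLOC][11-33 FREE]
Op 6: c = malloc(1) -> c = 11; heap: [0-9 ALLOC][10-10 ALLOC][11-11 ALLOC][12-33 FREE]
free(c): c = 11 -> block [11-11 ALLOC]; mark free, coalesce with adjacent free neighbors -> [0-9 ALLOC][10-10 ALLOC][11-33 FREE]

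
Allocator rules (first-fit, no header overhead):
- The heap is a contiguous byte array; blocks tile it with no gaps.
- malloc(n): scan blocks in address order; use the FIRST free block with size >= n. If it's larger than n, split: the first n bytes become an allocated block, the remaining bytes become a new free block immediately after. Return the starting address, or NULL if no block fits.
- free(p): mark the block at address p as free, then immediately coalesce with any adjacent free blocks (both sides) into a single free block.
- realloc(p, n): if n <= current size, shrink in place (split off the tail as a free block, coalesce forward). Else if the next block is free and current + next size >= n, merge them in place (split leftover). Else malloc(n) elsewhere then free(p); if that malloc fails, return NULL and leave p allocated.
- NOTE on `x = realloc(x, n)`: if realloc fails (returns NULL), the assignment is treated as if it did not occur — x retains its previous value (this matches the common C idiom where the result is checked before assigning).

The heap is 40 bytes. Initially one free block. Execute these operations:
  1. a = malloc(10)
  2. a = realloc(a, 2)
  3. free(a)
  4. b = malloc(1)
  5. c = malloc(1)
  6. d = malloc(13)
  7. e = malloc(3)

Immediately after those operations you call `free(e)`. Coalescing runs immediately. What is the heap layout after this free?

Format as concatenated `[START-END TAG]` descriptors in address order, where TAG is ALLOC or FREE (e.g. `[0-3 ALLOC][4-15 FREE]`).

Answer: [0-0 ALLOC][1-1 ALLOC][2-14 ALLOC][15-39 FREE]

Derivation:
Op 1: a = malloc(10) -> a = 0; heap: [0-9 ALLOC][10-39 FREE]
Op 2: a = realloc(a, 2) -> a = 0; heap: [0-1 ALLOC][2-39 FREE]
Op 3: free(a) -> (freed a); heap: [0-39 FREE]
Op 4: b = malloc(1) -> b = 0; heap: [0-0 ALLOC][1-39 FREE]
Op 5: c = malloc(1) -> c = 1; heap: [0-0 ALLOC][1-1 ALLOC][2-39 FREE]
Op 6: d = malloc(13) -> d = 2; heap: [0-0 ALLOC][1-1 ALLOC][2-14 ALLOC][15-39 FREE]
Op 7: e = malloc(3) -> e = 15; heap: [0-0 ALLOC][1-1 ALLOC][2-14 ALLOC][15-17 ALLOC][18-39 FREE]
free(e): e = 15 -> block [15-17 ALLOC]; mark free, coalesce with adjacent free neighbors -> [0-0 ALLOC][1-1 ALLOC][2-14 ALLOC][15-39 FREE]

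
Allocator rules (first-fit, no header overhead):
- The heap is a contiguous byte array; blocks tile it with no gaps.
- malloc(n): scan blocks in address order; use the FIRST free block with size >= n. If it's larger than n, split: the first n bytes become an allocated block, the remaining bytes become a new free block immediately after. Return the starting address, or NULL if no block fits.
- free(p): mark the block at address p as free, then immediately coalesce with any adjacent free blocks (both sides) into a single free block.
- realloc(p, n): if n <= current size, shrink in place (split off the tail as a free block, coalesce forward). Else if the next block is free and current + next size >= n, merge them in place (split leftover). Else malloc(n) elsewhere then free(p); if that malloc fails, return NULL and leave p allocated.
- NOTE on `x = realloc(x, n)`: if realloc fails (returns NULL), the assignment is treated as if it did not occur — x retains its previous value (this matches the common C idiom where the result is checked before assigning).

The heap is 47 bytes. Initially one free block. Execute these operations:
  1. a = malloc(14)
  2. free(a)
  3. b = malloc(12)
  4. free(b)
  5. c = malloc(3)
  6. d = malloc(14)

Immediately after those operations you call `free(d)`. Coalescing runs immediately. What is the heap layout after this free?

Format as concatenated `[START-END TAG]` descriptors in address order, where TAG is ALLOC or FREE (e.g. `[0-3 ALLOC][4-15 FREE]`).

Op 1: a = malloc(14) -> a = 0; heap: [0-13 ALLOC][14-46 FREE]
Op 2: free(a) -> (freed a); heap: [0-46 FREE]
Op 3: b = malloc(12) -> b = 0; heap: [0-11 ALLOC][12-46 FREE]
Op 4: free(b) -> (freed b); heap: [0-46 FREE]
Op 5: c = malloc(3) -> c = 0; heap: [0-2 ALLOC][3-46 FREE]
Op 6: d = malloc(14) -> d = 3; heap: [0-2 ALLOC][3-16 ALLOC][17-46 FREE]
free(d): d = 3 -> block [3-16 ALLOC]; mark free, coalesce with adjacent free neighbors -> [0-2 ALLOC][3-46 FREE]

Answer: [0-2 ALLOC][3-46 FREE]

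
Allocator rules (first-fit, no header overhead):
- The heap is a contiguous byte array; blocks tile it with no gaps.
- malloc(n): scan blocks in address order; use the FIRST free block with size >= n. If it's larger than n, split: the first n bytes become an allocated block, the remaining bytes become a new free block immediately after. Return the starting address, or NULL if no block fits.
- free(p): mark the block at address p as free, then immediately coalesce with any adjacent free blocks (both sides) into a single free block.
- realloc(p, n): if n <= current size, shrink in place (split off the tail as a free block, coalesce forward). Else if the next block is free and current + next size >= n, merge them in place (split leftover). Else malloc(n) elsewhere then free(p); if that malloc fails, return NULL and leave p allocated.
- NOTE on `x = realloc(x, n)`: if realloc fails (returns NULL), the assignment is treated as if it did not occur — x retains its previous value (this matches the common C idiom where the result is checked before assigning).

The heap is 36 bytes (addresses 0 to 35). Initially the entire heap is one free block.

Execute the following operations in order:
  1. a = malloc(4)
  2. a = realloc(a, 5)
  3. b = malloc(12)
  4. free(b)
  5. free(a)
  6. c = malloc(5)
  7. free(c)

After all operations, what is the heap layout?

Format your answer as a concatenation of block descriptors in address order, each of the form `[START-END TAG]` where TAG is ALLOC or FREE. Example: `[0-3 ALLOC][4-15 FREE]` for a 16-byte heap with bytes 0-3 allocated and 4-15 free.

Op 1: a = malloc(4) -> a = 0; heap: [0-3 ALLOC][4-35 FREE]
Op 2: a = realloc(a, 5) -> a = 0; heap: [0-4 ALLOC][5-35 FREE]
Op 3: b = malloc(12) -> b = 5; heap: [0-4 ALLOC][5-16 ALLOC][17-35 FREE]
Op 4: free(b) -> (freed b); heap: [0-4 ALLOC][5-35 FREE]
Op 5: free(a) -> (freed a); heap: [0-35 FREE]
Op 6: c = malloc(5) -> c = 0; heap: [0-4 ALLOC][5-35 FREE]
Op 7: free(c) -> (freed c); heap: [0-35 FREE]

Answer: [0-35 FREE]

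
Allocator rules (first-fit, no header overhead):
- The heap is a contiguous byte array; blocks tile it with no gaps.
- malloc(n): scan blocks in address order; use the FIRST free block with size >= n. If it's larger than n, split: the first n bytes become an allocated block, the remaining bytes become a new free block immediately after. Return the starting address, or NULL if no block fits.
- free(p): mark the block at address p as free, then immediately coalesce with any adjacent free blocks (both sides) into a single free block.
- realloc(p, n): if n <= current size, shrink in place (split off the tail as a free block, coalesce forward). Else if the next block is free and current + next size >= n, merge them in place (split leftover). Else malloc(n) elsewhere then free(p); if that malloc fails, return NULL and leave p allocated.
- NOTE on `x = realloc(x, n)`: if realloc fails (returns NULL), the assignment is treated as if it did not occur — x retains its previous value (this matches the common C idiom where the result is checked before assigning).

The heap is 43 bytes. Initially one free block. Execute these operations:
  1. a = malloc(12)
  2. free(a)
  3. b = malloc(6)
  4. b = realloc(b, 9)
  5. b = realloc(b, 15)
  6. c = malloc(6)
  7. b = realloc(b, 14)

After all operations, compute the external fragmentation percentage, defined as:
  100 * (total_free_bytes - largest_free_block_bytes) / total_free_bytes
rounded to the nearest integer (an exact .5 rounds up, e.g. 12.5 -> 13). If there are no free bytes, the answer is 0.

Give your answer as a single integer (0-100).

Op 1: a = malloc(12) -> a = 0; heap: [0-11 ALLOC][12-42 FREE]
Op 2: free(a) -> (freed a); heap: [0-42 FREE]
Op 3: b = malloc(6) -> b = 0; heap: [0-5 ALLOC][6-42 FREE]
Op 4: b = realloc(b, 9) -> b = 0; heap: [0-8 ALLOC][9-42 FREE]
Op 5: b = realloc(b, 15) -> b = 0; heap: [0-14 ALLOC][15-42 FREE]
Op 6: c = malloc(6) -> c = 15; heap: [0-14 ALLOC][15-20 ALLOC][21-42 FREE]
Op 7: b = realloc(b, 14) -> b = 0; heap: [0-13 ALLOC][14-14 FREE][15-20 ALLOC][21-42 FREE]
Free blocks: [1 22] total_free=23 largest=22 -> 100*(23-22)/23 = 100/23 ≈ 4.348 -> rounds to 4

Answer: 4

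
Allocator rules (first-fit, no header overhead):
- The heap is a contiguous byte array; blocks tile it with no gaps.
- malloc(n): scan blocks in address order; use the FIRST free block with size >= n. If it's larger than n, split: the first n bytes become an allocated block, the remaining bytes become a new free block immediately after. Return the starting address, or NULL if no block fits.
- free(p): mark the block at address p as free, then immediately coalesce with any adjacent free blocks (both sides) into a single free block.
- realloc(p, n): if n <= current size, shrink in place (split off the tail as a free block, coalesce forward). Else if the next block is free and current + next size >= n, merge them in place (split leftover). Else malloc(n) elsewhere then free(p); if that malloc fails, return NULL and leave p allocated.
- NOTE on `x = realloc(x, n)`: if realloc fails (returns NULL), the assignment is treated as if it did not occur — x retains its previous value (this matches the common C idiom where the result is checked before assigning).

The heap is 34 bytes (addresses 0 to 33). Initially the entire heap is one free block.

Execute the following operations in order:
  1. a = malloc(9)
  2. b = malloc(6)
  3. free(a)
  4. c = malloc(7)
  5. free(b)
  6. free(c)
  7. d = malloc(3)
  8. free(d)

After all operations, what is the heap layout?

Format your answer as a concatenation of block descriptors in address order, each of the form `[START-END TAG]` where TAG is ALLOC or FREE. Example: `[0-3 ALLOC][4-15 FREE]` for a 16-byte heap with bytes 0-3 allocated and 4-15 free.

Answer: [0-33 FREE]

Derivation:
Op 1: a = malloc(9) -> a = 0; heap: [0-8 ALLOC][9-33 FREE]
Op 2: b = malloc(6) -> b = 9; heap: [0-8 ALLOC][9-14 ALLOC][15-33 FREE]
Op 3: free(a) -> (freed a); heap: [0-8 FREE][9-14 ALLOC][15-33 FREE]
Op 4: c = malloc(7) -> c = 0; heap: [0-6 ALLOC][7-8 FREE][9-14 ALLOC][15-33 FREE]
Op 5: free(b) -> (freed b); heap: [0-6 ALLOC][7-33 FREE]
Op 6: free(c) -> (freed c); heap: [0-33 FREE]
Op 7: d = malloc(3) -> d = 0; heap: [0-2 ALLOC][3-33 FREE]
Op 8: free(d) -> (freed d); heap: [0-33 FREE]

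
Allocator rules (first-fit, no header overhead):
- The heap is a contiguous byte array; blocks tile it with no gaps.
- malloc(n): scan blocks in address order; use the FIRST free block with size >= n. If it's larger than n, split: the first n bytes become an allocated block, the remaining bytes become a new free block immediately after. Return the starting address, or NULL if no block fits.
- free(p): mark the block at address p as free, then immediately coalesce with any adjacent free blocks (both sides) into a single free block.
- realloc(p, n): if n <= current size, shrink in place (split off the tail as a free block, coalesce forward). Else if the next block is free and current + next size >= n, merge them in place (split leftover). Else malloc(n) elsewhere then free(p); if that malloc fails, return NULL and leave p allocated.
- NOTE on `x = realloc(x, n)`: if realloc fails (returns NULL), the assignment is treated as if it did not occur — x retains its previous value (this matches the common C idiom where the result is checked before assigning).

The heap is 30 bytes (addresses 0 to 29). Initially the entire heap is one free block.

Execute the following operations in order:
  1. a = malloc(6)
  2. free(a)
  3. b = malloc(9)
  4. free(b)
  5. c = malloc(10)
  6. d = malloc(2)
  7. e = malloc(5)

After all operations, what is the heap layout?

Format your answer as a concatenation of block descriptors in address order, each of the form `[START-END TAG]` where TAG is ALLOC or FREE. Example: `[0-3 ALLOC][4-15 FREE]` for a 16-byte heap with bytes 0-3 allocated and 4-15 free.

Op 1: a = malloc(6) -> a = 0; heap: [0-5 ALLOC][6-29 FREE]
Op 2: free(a) -> (freed a); heap: [0-29 FREE]
Op 3: b = malloc(9) -> b = 0; heap: [0-8 ALLOC][9-29 FREE]
Op 4: free(b) -> (freed b); heap: [0-29 FREE]
Op 5: c = malloc(10) -> c = 0; heap: [0-9 ALLOC][10-29 FREE]
Op 6: d = malloc(2) -> d = 10; heap: [0-9 ALLOC][10-11 ALLOC][12-29 FREE]
Op 7: e = malloc(5) -> e = 12; heap: [0-9 ALLOC][10-11 ALLOC][12-16 ALLOC][17-29 FREE]

Answer: [0-9 ALLOC][10-11 ALLOC][12-16 ALLOC][17-29 FREE]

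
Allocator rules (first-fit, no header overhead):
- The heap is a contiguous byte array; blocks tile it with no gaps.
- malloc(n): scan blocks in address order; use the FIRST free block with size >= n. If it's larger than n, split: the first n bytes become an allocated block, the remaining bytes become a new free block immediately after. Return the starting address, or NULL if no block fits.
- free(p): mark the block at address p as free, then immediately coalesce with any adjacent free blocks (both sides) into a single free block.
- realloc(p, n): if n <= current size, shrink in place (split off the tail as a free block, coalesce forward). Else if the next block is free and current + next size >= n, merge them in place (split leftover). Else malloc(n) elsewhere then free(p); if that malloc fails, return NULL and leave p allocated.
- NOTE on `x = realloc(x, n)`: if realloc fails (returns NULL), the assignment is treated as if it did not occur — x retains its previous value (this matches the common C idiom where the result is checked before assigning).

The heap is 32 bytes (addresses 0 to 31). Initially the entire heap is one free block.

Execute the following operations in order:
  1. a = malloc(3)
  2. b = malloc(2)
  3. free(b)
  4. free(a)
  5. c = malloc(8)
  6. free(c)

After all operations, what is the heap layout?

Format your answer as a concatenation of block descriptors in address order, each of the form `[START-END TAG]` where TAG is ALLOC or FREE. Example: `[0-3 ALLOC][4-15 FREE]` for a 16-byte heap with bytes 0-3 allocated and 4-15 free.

Answer: [0-31 FREE]

Derivation:
Op 1: a = malloc(3) -> a = 0; heap: [0-2 ALLOC][3-31 FREE]
Op 2: b = malloc(2) -> b = 3; heap: [0-2 ALLOC][3-4 ALLOC][5-31 FREE]
Op 3: free(b) -> (freed b); heap: [0-2 ALLOC][3-31 FREE]
Op 4: free(a) -> (freed a); heap: [0-31 FREE]
Op 5: c = malloc(8) -> c = 0; heap: [0-7 ALLOC][8-31 FREE]
Op 6: free(c) -> (freed c); heap: [0-31 FREE]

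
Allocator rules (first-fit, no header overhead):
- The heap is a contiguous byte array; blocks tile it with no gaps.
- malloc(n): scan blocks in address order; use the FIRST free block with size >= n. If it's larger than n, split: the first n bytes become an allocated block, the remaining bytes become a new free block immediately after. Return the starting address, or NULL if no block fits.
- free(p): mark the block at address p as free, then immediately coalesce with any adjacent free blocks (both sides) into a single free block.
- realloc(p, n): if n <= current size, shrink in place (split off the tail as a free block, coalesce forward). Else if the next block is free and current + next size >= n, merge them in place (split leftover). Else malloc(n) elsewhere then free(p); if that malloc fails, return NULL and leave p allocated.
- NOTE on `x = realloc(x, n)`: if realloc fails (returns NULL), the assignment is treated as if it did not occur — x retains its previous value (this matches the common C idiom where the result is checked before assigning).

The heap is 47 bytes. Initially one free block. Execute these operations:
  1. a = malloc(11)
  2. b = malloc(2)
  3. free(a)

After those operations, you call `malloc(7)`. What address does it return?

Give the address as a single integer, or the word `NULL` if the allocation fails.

Op 1: a = malloc(11) -> a = 0; heap: [0-10 ALLOC][11-46 FREE]
Op 2: b = malloc(2) -> b = 11; heap: [0-10 ALLOC][11-12 ALLOC][13-46 FREE]
Op 3: free(a) -> (freed a); heap: [0-10 FREE][11-12 ALLOC][13-46 FREE]
malloc(7): first-fit scan over [0-10 FREE][11-12 ALLOC][13-46 FREE] -> 0

Answer: 0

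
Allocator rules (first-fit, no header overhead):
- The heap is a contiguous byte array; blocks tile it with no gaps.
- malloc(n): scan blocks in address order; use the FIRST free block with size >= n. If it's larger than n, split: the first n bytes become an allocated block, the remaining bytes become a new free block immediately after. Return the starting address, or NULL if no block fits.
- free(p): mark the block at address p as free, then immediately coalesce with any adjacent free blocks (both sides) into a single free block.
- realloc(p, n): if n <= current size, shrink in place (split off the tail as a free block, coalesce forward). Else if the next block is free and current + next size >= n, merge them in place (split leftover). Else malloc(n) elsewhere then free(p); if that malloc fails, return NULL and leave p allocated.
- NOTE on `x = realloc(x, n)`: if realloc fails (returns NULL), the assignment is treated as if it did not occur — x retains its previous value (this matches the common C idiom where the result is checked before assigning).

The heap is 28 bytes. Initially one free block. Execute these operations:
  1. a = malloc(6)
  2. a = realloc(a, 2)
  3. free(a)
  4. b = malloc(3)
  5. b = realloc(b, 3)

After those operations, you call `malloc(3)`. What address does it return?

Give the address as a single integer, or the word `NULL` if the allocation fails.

Answer: 3

Derivation:
Op 1: a = malloc(6) -> a = 0; heap: [0-5 ALLOC][6-27 FREE]
Op 2: a = realloc(a, 2) -> a = 0; heap: [0-1 ALLOC][2-27 FREE]
Op 3: free(a) -> (freed a); heap: [0-27 FREE]
Op 4: b = malloc(3) -> b = 0; heap: [0-2 ALLOC][3-27 FREE]
Op 5: b = realloc(b, 3) -> b = 0; heap: [0-2 ALLOC][3-27 FREE]
malloc(3): first-fit scan over [0-2 ALLOC][3-27 FREE] -> 3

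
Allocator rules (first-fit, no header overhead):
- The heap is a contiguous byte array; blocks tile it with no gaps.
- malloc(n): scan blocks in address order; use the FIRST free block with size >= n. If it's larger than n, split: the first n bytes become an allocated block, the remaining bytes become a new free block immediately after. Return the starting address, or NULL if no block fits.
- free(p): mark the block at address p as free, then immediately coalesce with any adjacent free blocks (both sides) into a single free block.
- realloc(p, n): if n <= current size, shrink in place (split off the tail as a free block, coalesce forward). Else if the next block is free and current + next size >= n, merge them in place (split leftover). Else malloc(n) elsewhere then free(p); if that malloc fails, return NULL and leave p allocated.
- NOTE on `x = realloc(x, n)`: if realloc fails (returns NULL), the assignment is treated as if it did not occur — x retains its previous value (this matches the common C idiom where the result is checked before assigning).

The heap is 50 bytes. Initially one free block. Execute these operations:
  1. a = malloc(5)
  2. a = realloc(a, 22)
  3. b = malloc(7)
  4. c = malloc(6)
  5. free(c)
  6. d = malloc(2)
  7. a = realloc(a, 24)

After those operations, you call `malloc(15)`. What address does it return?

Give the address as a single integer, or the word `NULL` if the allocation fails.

Answer: 31

Derivation:
Op 1: a = malloc(5) -> a = 0; heap: [0-4 ALLOC][5-49 FREE]
Op 2: a = realloc(a, 22) -> a = 0; heap: [0-21 ALLOC][22-49 FREE]
Op 3: b = malloc(7) -> b = 22; heap: [0-21 ALLOC][22-28 ALLOC][29-49 FREE]
Op 4: c = malloc(6) -> c = 29; heap: [0-21 ALLOC][22-28 ALLOC][29-34 ALLOC][35-49 FREE]
Op 5: free(c) -> (freed c); heap: [0-21 ALLOC][22-28 ALLOC][29-49 FREE]
Op 6: d = malloc(2) -> d = 29; heap: [0-21 ALLOC][22-28 ALLOC][29-30 ALLOC][31-49 FREE]
Op 7: a = realloc(a, 24) -> NULL (a unchanged); heap: [0-21 ALLOC][22-28 ALLOC][29-30 ALLOC][31-49 FREE]
malloc(15): first-fit scan over [0-21 ALLOC][22-28 ALLOC][29-30 ALLOC][31-49 FREE] -> 31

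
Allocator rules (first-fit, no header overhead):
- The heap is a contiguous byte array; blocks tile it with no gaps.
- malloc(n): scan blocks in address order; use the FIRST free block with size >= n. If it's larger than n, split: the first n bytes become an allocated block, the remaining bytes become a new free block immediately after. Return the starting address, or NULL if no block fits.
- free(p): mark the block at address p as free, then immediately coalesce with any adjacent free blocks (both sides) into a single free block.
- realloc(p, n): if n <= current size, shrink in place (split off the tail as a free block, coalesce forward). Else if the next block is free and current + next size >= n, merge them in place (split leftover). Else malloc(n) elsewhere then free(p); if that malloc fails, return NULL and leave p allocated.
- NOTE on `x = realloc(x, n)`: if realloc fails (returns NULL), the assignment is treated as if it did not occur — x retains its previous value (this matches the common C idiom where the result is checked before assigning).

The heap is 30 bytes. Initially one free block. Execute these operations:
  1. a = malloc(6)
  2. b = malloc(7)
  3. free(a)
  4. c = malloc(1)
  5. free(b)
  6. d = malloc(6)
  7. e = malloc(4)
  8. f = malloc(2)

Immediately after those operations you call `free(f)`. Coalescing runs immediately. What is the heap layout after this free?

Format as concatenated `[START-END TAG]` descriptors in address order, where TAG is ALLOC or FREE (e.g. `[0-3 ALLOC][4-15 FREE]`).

Answer: [0-0 ALLOC][1-6 ALLOC][7-10 ALLOC][11-29 FREE]

Derivation:
Op 1: a = malloc(6) -> a = 0; heap: [0-5 ALLOC][6-29 FREE]
Op 2: b = malloc(7) -> b = 6; heap: [0-5 ALLOC][6-12 ALLOC][13-29 FREE]
Op 3: free(a) -> (freed a); heap: [0-5 FREE][6-12 ALLOC][13-29 FREE]
Op 4: c = malloc(1) -> c = 0; heap: [0-0 ALLOC][1-5 FREE][6-12 ALLOC][13-29 FREE]
Op 5: free(b) -> (freed b); heap: [0-0 ALLOC][1-29 FREE]
Op 6: d = malloc(6) -> d = 1; heap: [0-0 ALLOC][1-6 ALLOC][7-29 FREE]
Op 7: e = malloc(4) -> e = 7; heap: [0-0 ALLOC][1-6 ALLOC][7-10 ALLOC][11-29 FREE]
Op 8: f = malloc(2) -> f = 11; heap: [0-0 ALLOC][1-6 ALLOC][7-10 ALLOC][11-12 ALLOC][13-29 FREE]
free(f): f = 11 -> block [11-12 ALLOC]; mark free, coalesce with adjacent free neighbors -> [0-0 ALLOC][1-6 ALLOC][7-10 ALLOC][11-29 FREE]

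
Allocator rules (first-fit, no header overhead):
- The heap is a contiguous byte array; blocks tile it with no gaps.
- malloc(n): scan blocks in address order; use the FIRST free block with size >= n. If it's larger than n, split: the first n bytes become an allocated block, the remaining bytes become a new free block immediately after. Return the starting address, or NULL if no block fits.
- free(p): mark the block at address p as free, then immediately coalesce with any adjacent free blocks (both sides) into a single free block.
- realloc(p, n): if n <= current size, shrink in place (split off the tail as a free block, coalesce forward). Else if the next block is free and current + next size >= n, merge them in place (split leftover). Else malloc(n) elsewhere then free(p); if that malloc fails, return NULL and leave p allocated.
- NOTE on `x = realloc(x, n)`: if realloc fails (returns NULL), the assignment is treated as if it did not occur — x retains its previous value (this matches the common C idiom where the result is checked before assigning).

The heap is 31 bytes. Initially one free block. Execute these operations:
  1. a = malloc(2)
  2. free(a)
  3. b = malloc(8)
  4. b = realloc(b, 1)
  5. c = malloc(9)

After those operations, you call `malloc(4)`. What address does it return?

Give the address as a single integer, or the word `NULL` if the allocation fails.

Op 1: a = malloc(2) -> a = 0; heap: [0-1 ALLOC][2-30 FREE]
Op 2: free(a) -> (freed a); heap: [0-30 FREE]
Op 3: b = malloc(8) -> b = 0; heap: [0-7 ALLOC][8-30 FREE]
Op 4: b = realloc(b, 1) -> b = 0; heap: [0-0 ALLOC][1-30 FREE]
Op 5: c = malloc(9) -> c = 1; heap: [0-0 ALLOC][1-9 ALLOC][10-30 FREE]
malloc(4): first-fit scan over [0-0 ALLOC][1-9 ALLOC][10-30 FREE] -> 10

Answer: 10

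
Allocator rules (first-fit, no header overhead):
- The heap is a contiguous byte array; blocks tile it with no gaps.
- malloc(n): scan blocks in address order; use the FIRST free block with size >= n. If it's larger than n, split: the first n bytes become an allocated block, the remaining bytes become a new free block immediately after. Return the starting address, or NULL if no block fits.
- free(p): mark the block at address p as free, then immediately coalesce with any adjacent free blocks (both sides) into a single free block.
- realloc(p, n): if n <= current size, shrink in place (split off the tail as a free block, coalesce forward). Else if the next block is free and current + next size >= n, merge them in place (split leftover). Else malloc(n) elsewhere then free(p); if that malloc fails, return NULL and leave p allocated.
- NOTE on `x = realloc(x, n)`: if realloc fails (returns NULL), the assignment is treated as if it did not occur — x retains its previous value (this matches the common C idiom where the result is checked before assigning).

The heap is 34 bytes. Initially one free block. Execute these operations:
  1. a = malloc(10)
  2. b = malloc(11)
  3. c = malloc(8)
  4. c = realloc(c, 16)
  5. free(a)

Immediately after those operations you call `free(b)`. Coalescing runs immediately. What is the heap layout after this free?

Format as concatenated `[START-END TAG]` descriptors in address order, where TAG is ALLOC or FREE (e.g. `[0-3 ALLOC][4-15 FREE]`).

Op 1: a = malloc(10) -> a = 0; heap: [0-9 ALLOC][10-33 FREE]
Op 2: b = malloc(11) -> b = 10; heap: [0-9 ALLOC][10-20 ALLOC][21-33 FREE]
Op 3: c = malloc(8) -> c = 21; heap: [0-9 ALLOC][10-20 ALLOC][21-28 ALLOC][29-33 FREE]
Op 4: c = realloc(c, 16) -> NULL (c unchanged); heap: [0-9 ALLOC][10-20 ALLOC][21-28 ALLOC][29-33 FREE]
Op 5: free(a) -> (freed a); heap: [0-9 FREE][10-20 ALLOC][21-28 ALLOC][29-33 FREE]
free(b): b = 10 -> block [10-20 ALLOC]; mark free, coalesce with adjacent free neighbors -> [0-20 FREE][21-28 ALLOC][29-33 FREE]

Answer: [0-20 FREE][21-28 ALLOC][29-33 FREE]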